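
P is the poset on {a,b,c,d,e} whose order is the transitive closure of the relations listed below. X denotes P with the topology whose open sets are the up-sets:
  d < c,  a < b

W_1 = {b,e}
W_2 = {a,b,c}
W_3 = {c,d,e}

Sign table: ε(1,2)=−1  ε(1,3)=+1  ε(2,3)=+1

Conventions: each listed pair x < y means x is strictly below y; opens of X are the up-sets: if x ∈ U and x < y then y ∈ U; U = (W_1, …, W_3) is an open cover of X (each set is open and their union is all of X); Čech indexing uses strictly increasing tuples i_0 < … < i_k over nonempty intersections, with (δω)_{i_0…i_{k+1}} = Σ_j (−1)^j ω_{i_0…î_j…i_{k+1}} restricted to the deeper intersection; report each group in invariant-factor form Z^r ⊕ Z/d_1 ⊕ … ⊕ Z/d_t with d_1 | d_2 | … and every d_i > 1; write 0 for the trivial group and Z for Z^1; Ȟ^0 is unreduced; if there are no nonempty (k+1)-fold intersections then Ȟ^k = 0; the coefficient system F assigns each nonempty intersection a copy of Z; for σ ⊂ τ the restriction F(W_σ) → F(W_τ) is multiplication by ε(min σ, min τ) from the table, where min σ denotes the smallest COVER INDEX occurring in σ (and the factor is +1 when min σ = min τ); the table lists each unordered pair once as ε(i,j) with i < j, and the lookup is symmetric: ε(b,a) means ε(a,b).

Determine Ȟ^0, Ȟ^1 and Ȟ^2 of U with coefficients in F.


cover nerve:
  W12={b} W13={e} W23={c}
C dims 3,3; δ0: rk 3, SNF 1^2·2
Ȟ^0: (3−3)−0=0 ⇒ 0
Ȟ^1: (3−0)−3=0 plus torsion [2] ⇒ Z/2
Ȟ^2: (0−0)−0=0 ⇒ 0

Ȟ^0 ≅ 0, Ȟ^1 ≅ Z/2 and Ȟ^2 ≅ 0


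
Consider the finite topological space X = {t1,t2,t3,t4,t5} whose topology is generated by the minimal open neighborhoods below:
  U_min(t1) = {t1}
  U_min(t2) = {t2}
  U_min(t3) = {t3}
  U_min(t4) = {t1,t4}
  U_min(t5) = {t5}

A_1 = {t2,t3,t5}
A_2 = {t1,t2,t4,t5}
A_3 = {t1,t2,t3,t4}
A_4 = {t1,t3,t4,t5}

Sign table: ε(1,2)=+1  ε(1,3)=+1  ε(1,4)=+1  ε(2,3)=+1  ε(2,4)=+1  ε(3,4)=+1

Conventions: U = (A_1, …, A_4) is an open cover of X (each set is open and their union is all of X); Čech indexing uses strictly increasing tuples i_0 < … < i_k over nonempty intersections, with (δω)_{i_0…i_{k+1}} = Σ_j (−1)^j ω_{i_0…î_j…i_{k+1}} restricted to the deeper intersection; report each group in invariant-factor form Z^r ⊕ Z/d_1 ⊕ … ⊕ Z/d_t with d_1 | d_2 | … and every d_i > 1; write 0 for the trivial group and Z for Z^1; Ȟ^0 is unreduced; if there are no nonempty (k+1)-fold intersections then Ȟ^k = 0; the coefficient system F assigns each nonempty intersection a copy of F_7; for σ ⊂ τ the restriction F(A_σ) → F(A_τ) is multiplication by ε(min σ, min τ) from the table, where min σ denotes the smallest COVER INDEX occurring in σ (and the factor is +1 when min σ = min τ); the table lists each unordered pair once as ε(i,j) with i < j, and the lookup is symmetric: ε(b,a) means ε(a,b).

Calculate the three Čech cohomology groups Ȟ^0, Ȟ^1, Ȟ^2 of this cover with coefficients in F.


Ȟ^0(U;F) ≅ Z/7, Ȟ^1(U;F) ≅ 0 and Ȟ^2(U;F) ≅ Z/7

nonempty overlaps:
  A12={t2,t5} A13={t2,t3} A14={t3,t5} A23={t1,t2,t4} A24={t1,t4,t5} A34={t1,t3,t4}
  A123={t2} A124={t5} A134={t3} A234={t1,t4}
C dims 4,6,4; δ0: rk_F7 3; δ1: rk_F7 3
degree 0: 4−3−0 = 1 → Ȟ^0 ≅ Z/7
degree 1: 6−3−3 = 0 → Ȟ^1 ≅ 0
degree 2: 4−0−3 = 1 → Ȟ^2 ≅ Z/7


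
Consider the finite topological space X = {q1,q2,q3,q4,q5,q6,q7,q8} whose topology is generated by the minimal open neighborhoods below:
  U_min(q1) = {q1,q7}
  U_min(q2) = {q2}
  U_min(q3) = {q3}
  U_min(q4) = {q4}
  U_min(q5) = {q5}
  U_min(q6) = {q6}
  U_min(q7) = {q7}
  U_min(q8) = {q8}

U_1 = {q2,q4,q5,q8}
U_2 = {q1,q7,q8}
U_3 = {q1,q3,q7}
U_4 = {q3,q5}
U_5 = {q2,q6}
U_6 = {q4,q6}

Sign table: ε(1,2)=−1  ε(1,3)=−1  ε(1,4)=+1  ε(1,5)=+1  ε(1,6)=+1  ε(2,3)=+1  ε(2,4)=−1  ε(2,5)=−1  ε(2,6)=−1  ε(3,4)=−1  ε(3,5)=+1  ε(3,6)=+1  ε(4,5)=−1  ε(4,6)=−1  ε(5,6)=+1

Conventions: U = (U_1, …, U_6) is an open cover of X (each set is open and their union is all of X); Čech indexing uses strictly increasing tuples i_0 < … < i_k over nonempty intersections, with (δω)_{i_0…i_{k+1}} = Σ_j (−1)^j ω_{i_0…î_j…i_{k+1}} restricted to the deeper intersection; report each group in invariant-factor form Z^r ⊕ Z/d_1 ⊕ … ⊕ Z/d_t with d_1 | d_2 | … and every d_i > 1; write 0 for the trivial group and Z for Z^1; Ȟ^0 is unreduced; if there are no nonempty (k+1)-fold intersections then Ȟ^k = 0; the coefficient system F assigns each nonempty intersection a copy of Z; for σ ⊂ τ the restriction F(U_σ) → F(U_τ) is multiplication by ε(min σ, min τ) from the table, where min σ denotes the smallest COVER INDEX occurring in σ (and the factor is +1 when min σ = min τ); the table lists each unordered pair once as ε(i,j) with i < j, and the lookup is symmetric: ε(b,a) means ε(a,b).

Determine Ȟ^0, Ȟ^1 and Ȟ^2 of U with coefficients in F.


Ȟ^0(U;F) ≅ Z,  Ȟ^1(U;F) ≅ Z^2,  Ȟ^2(U;F) ≅ 0

nerve of the cover:
  U12={q8} U14={q5} U15={q2} U16={q4} U23={q1,q7} U34={q3} U56={q6}
C dims 6,7; δ0: rk 5, SNF 1^5
Ȟ^0 = (6 − 5) − 0 = 1, so Ȟ^0 ≅ Z
Ȟ^1 = (7 − 0) − 5 = 2, so Ȟ^1 ≅ Z^2
Ȟ^2 = (0 − 0) − 0 = 0, so Ȟ^2 ≅ 0


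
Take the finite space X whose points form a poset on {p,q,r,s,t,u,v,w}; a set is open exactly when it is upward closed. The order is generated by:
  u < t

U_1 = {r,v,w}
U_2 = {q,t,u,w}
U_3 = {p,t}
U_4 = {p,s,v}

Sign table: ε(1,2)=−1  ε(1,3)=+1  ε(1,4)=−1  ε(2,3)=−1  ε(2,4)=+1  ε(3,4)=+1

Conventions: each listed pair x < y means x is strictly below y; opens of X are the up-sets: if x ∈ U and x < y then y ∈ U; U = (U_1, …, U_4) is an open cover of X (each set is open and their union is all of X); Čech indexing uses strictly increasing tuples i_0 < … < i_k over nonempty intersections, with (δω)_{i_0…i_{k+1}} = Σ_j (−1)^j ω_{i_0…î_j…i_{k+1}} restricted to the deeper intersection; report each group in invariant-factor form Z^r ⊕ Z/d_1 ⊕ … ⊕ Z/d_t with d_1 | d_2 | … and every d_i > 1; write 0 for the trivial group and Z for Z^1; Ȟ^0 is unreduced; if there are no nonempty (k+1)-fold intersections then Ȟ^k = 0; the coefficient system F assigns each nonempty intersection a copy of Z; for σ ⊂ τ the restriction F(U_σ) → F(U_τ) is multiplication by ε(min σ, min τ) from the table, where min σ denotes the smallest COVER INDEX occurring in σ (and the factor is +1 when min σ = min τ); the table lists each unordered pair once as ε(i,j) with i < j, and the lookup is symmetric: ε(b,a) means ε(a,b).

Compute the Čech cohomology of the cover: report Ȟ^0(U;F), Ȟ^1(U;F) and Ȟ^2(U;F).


Ȟ^0(U;F) ≅ 0, Ȟ^1(U;F) ≅ Z/2 and Ȟ^2(U;F) ≅ 0

cover nerve:
  U12={w} U14={v} U23={t} U34={p}
C dims 4,4; δ0: rk 4, SNF 1^3·2
Ȟ^0: (4−4)−0=0 ⇒ 0
Ȟ^1: (4−0)−4=0 plus torsion [2] ⇒ Z/2
Ȟ^2: (0−0)−0=0 ⇒ 0


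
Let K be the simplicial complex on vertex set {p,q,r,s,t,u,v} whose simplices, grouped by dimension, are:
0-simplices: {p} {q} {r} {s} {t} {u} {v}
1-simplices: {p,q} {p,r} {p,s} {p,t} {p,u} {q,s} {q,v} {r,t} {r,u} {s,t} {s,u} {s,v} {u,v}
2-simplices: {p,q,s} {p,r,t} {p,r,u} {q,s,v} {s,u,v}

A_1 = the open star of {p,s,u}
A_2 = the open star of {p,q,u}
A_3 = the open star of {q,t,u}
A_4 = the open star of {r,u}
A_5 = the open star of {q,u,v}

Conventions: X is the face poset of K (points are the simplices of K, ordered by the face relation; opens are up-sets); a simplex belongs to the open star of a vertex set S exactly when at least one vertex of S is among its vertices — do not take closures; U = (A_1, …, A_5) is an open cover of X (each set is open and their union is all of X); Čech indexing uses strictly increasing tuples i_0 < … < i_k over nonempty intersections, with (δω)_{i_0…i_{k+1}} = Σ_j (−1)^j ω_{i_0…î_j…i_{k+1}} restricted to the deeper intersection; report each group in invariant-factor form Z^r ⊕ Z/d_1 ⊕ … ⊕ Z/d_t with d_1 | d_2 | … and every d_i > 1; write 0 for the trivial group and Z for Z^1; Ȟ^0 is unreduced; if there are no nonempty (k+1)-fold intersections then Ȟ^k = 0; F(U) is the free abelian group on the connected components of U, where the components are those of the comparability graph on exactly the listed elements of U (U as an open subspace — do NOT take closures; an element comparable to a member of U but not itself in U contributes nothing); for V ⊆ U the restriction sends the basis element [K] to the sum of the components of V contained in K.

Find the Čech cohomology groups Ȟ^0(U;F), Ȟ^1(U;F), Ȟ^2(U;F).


Ȟ^0 = Z, Ȟ^1 = Z, Ȟ^2 = 0

nonempty intersections:
  A1={{p},{s},{u},{p,q},{p,r},{p,s},{p,t},{p,u},{q,s},{r,u},{s,t},{s,u},{s,v},{u,v},{p,q,s},{p,r,t},{p,r,u},{q,s,v},{s,u,v}} A2={{p},{q},{u},{p,q},{p,r},{p,s},{p,t},{p,u},{q,s},{q,v},{r,u},{s,u},{u,v},{p,q,s},{p,r,t},{p,r,u},{q,s,v},{s,u,v}} A3={{q},{t},{u},{p,q},{p,t},{p,u},{q,s},{q,v},{r,t},{r,u},{s,t},{s,u},{u,v},{p,q,s},{p,r,t},{p,r,u},{q,s,v},{s,u,v}} A4={{r},{u},{p,r},{p,u},{r,t},{r,u},{s,u},{u,v},{p,r,t},{p,r,u},{s,u,v}} A5={{q},{u},{v},{p,q},{p,u},{q,s},{q,v},{r,u},{s,u},{s,v},{u,v},{p,q,s},{p,r,u},{q,s,v},{s,u,v}}
  A12={{p},{u},{p,q},{p,r},{p,s},{p,t},{p,u},{q,s},{r,u},{s,u},{u,v},{p,q,s},{p,r,t},{p,r,u},{q,s,v},{s,u,v}} A13={{u},{p,q},{p,t},{p,u},{q,s},{r,u},{s,t},{s,u},{u,v},{p,q,s},{p,r,t},{p,r,u},{q,s,v},{s,u,v}} A14={{u},{p,r},{p,u},{r,u},{s,u},{u,v},{p,r,t},{p,r,u},{s,u,v}} A15={{u},{p,q},{p,u},{q,s},{r,u},{s,u},{s,v},{u,v},{p,q,s},{p,r,u},{q,s,v},{s,u,v}} A23={{q},{u},{p,q},{p,t},{p,u},{q,s},{q,v},{r,u},{s,u},{u,v},{p,q,s},{p,r,t},{p,r,u},{q,s,v},{s,u,v}} A24={{u},{p,r},{p,u},{r,u},{s,u},{u,v},{p,r,t},{p,r,u},{s,u,v}} A25={{q},{u},{p,q},{p,u},{q,s},{q,v},{r,u},{s,u},{u,v},{p,q,s},{p,r,u},{q,s,v},{s,u,v}} A34={{u},{p,u},{r,t},{r,u},{s,u},{u,v},{p,r,t},{p,r,u},{s,u,v}} A35={{q},{u},{p,q},{p,u},{q,s},{q,v},{r,u},{s,u},{u,v},{p,q,s},{p,r,u},{q,s,v},{s,u,v}} A45={{u},{p,u},{r,u},{s,u},{u,v},{p,r,u},{s,u,v}}
  A123={{u},{p,q},{p,t},{p,u},{q,s},{r,u},{s,u},{u,v},{p,q,s},{p,r,t},{p,r,u},{q,s,v},{s,u,v}} A124={{u},{p,r},{p,u},{r,u},{s,u},{u,v},{p,r,t},{p,r,u},{s,u,v}} A125={{u},{p,q},{p,u},{q,s},{r,u},{s,u},{u,v},{p,q,s},{p,r,u},{q,s,v},{s,u,v}} A134={{u},{p,u},{r,u},{s,u},{u,v},{p,r,t},{p,r,u},{s,u,v}} A135={{u},{p,q},{p,u},{q,s},{r,u},{s,u},{u,v},{p,q,s},{p,r,u},{q,s,v},{s,u,v}} A145={{u},{p,u},{r,u},{s,u},{u,v},{p,r,u},{s,u,v}} A234={{u},{p,u},{r,u},{s,u},{u,v},{p,r,t},{p,r,u},{s,u,v}} A235={{q},{u},{p,q},{p,u},{q,s},{q,v},{r,u},{s,u},{u,v},{p,q,s},{p,r,u},{q,s,v},{s,u,v}} A245={{u},{p,u},{r,u},{s,u},{u,v},{p,r,u},{s,u,v}} A345={{u},{p,u},{r,u},{s,u},{u,v},{p,r,u},{s,u,v}}
  A1234={{u},{p,u},{r,u},{s,u},{u,v},{p,r,t},{p,r,u},{s,u,v}} A1235={{u},{p,q},{p,u},{q,s},{r,u},{s,u},{u,v},{p,q,s},{p,r,u},{q,s,v},{s,u,v}} A1245={{u},{p,u},{r,u},{s,u},{u,v},{p,r,u},{s,u,v}} A1345={{u},{p,u},{r,u},{s,u},{u,v},{p,r,u},{s,u,v}} A2345={{u},{p,u},{r,u},{s,u},{u,v},{p,r,u},{s,u,v}}
  A12345={{u},{p,u},{r,u},{s,u},{u,v},{p,r,u},{s,u,v}}
components per intersection:
  A1: {{p},{s},{u},{p,q},{p,r},{p,s},{p,t},{p,u},{q,s},{r,u},{s,t},{s,u},{s,v},{u,v},{p,q,s},{p,r,t},{p,r,u},{q,s,v},{s,u,v}}
  A2: {{p},{q},{u},{p,q},{p,r},{p,s},{p,t},{p,u},{q,s},{q,v},{r,u},{s,u},{u,v},{p,q,s},{p,r,t},{p,r,u},{q,s,v},{s,u,v}}
  A3: {{q},{p,q},{q,s},{q,v},{p,q,s},{q,s,v}} {{t},{p,t},{r,t},{s,t},{p,r,t}} {{u},{p,u},{r,u},{s,u},{u,v},{p,r,u},{s,u,v}}
  A4: {{r},{u},{p,r},{p,u},{r,t},{r,u},{s,u},{u,v},{p,r,t},{p,r,u},{s,u,v}}
  A5: {{q},{u},{v},{p,q},{p,u},{q,s},{q,v},{r,u},{s,u},{s,v},{u,v},{p,q,s},{p,r,u},{q,s,v},{s,u,v}}
  A12: {{p},{u},{p,q},{p,r},{p,s},{p,t},{p,u},{q,s},{r,u},{s,u},{u,v},{p,q,s},{p,r,t},{p,r,u},{q,s,v},{s,u,v}}
  A13: {{u},{p,u},{r,u},{s,u},{u,v},{p,r,u},{s,u,v}} {{p,q},{q,s},{p,q,s},{q,s,v}} {{p,t},{p,r,t}} {{s,t}}
  A14: {{u},{p,r},{p,u},{r,u},{s,u},{u,v},{p,r,t},{p,r,u},{s,u,v}}
  A15: {{u},{p,q},{p,u},{q,s},{r,u},{s,u},{s,v},{u,v},{p,q,s},{p,r,u},{q,s,v},{s,u,v}}
  A23: {{q},{p,q},{q,s},{q,v},{p,q,s},{q,s,v}} {{u},{p,u},{r,u},{s,u},{u,v},{p,r,u},{s,u,v}} {{p,t},{p,r,t}}
  A24: {{u},{p,r},{p,u},{r,u},{s,u},{u,v},{p,r,t},{p,r,u},{s,u,v}}
  A25: {{q},{p,q},{q,s},{q,v},{p,q,s},{q,s,v}} {{u},{p,u},{r,u},{s,u},{u,v},{p,r,u},{s,u,v}}
  A34: {{u},{p,u},{r,u},{s,u},{u,v},{p,r,u},{s,u,v}} {{r,t},{p,r,t}}
  A35: {{q},{p,q},{q,s},{q,v},{p,q,s},{q,s,v}} {{u},{p,u},{r,u},{s,u},{u,v},{p,r,u},{s,u,v}}
  A45: {{u},{p,u},{r,u},{s,u},{u,v},{p,r,u},{s,u,v}}
  A123: {{u},{p,u},{r,u},{s,u},{u,v},{p,r,u},{s,u,v}} {{p,q},{q,s},{p,q,s},{q,s,v}} {{p,t},{p,r,t}}
  A124: {{u},{p,r},{p,u},{r,u},{s,u},{u,v},{p,r,t},{p,r,u},{s,u,v}}
  A125: {{u},{p,u},{r,u},{s,u},{u,v},{p,r,u},{s,u,v}} {{p,q},{q,s},{p,q,s},{q,s,v}}
  A134: {{u},{p,u},{r,u},{s,u},{u,v},{p,r,u},{s,u,v}} {{p,r,t}}
  A135: {{u},{p,u},{r,u},{s,u},{u,v},{p,r,u},{s,u,v}} {{p,q},{q,s},{p,q,s},{q,s,v}}
  A145: {{u},{p,u},{r,u},{s,u},{u,v},{p,r,u},{s,u,v}}
  A234: {{u},{p,u},{r,u},{s,u},{u,v},{p,r,u},{s,u,v}} {{p,r,t}}
  A235: {{q},{p,q},{q,s},{q,v},{p,q,s},{q,s,v}} {{u},{p,u},{r,u},{s,u},{u,v},{p,r,u},{s,u,v}}
  A245: {{u},{p,u},{r,u},{s,u},{u,v},{p,r,u},{s,u,v}}
  A345: {{u},{p,u},{r,u},{s,u},{u,v},{p,r,u},{s,u,v}}
  A1234: {{u},{p,u},{r,u},{s,u},{u,v},{p,r,u},{s,u,v}} {{p,r,t}}
  A1235: {{u},{p,u},{r,u},{s,u},{u,v},{p,r,u},{s,u,v}} {{p,q},{q,s},{p,q,s},{q,s,v}}
  A1245: {{u},{p,u},{r,u},{s,u},{u,v},{p,r,u},{s,u,v}}
  A1345: {{u},{p,u},{r,u},{s,u},{u,v},{p,r,u},{s,u,v}}
  A2345: {{u},{p,u},{r,u},{s,u},{u,v},{p,r,u},{s,u,v}}
  A12345: {{u},{p,u},{r,u},{s,u},{u,v},{p,r,u},{s,u,v}}
C dims 7,18,17,7; δ0: rk 6, SNF 1^6; δ1: rk 11, SNF 1^11; δ2: rk 6, SNF 1^6
Ȟ^0: (7−6)−0=1 ⇒ Z
Ȟ^1: (18−11)−6=1 ⇒ Z
Ȟ^2: (17−6)−11=0 ⇒ 0


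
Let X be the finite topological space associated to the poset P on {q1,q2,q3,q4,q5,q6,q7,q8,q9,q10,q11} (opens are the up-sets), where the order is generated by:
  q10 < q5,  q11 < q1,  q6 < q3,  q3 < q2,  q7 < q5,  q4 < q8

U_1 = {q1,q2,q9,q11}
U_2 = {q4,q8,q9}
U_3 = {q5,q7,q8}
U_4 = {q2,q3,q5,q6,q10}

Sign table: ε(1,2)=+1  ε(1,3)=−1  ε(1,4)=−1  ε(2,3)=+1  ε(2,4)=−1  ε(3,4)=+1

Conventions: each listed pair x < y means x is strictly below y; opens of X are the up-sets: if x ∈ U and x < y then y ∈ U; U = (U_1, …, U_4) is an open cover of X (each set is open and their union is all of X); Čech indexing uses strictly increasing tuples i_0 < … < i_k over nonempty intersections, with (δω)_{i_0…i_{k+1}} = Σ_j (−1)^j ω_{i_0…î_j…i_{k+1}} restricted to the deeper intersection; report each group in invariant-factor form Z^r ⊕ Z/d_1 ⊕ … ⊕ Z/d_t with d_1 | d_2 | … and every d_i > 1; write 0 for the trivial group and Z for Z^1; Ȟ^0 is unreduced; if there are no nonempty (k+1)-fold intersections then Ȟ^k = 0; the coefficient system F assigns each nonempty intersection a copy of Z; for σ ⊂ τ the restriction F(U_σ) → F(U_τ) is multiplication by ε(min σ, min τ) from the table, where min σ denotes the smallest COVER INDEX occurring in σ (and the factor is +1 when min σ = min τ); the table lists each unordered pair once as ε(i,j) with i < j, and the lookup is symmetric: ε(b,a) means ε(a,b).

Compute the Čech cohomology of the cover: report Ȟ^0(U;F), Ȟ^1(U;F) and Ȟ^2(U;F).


intersection data:
  U12={q9} U14={q2} U23={q8} U34={q5}
C dims 4,4; δ0: rk 4, SNF 1^3·2
Ȟ^0 = (4 − 4) − 0 = 0, so Ȟ^0 ≅ 0
Ȟ^1 = (4 − 0) − 4 = 0 plus torsion [2], so Ȟ^1 ≅ Z/2
Ȟ^2 = (0 − 0) − 0 = 0, so Ȟ^2 ≅ 0

Ȟ^0 ≅ 0; Ȟ^1 ≅ Z/2; Ȟ^2 ≅ 0


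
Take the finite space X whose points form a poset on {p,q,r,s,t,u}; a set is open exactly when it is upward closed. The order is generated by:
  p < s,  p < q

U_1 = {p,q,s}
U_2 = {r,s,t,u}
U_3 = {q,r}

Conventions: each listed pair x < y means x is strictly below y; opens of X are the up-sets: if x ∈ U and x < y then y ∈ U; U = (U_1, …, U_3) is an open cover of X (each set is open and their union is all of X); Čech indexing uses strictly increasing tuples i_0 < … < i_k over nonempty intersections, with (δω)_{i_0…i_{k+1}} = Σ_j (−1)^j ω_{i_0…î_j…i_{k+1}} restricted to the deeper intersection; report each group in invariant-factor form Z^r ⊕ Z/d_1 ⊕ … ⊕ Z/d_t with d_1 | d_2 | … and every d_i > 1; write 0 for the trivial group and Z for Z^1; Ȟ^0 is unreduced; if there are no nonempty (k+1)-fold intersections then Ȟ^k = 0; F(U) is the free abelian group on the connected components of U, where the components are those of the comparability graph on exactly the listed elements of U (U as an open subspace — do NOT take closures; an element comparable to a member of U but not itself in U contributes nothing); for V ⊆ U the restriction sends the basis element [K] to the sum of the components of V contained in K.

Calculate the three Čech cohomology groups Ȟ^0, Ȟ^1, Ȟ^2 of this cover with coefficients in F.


Ȟ^0 ≅ Z^4,  Ȟ^1 ≅ 0,  Ȟ^2 ≅ 0

nonempty overlaps:
  U12={s} U13={q} U23={r}
components per intersection:
  U1: {p,q,s}
  U2: {r} {s} {t} {u}
  U3: {q} {r}
  U12: {s}
  U13: {q}
  U23: {r}
C dims 7,3; δ0: rk 3, SNF 1^3
degree 0: 7−3−0 = 4 → Ȟ^0 ≅ Z^4
degree 1: 3−0−3 = 0 → Ȟ^1 ≅ 0
degree 2: 0−0−0 = 0 → Ȟ^2 ≅ 0


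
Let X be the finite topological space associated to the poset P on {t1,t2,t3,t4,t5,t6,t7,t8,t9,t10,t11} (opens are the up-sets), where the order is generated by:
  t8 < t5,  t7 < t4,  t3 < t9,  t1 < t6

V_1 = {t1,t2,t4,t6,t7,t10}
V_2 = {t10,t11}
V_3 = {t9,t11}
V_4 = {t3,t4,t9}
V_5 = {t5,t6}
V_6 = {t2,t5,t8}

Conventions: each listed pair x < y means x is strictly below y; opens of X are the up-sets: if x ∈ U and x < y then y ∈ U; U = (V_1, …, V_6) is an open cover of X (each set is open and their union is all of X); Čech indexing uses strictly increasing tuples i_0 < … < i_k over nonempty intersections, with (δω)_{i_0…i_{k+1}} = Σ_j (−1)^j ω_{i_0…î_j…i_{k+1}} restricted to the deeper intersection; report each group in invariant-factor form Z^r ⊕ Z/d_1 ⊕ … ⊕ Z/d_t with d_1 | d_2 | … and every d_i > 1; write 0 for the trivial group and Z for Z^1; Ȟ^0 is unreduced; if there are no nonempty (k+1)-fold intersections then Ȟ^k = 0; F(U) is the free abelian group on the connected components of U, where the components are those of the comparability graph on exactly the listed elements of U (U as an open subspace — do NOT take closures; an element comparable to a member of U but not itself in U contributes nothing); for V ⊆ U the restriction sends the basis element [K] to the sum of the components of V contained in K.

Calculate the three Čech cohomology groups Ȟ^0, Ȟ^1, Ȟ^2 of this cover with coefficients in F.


Ȟ^0 ≅ Z^7, Ȟ^1 ≅ 0, Ȟ^2 ≅ 0

nerve of the cover:
  V12={t10} V14={t4} V15={t6} V16={t2} V23={t11} V34={t9} V56={t5}
components per intersection:
  V1: {t1,t6} {t2} {t4,t7} {t10}
  V2: {t10} {t11}
  V3: {t9} {t11}
  V4: {t3,t9} {t4}
  V5: {t5} {t6}
  V6: {t2} {t5,t8}
  V12: {t10}
  V14: {t4}
  V15: {t6}
  V16: {t2}
  V23: {t11}
  V34: {t9}
  V56: {t5}
C dims 14,7; δ0: rk 7, SNF 1^7
Ȟ^0 = (14 − 7) − 0 = 7, so Ȟ^0 ≅ Z^7
Ȟ^1 = (7 − 0) − 7 = 0, so Ȟ^1 ≅ 0
Ȟ^2 = (0 − 0) − 0 = 0, so Ȟ^2 ≅ 0


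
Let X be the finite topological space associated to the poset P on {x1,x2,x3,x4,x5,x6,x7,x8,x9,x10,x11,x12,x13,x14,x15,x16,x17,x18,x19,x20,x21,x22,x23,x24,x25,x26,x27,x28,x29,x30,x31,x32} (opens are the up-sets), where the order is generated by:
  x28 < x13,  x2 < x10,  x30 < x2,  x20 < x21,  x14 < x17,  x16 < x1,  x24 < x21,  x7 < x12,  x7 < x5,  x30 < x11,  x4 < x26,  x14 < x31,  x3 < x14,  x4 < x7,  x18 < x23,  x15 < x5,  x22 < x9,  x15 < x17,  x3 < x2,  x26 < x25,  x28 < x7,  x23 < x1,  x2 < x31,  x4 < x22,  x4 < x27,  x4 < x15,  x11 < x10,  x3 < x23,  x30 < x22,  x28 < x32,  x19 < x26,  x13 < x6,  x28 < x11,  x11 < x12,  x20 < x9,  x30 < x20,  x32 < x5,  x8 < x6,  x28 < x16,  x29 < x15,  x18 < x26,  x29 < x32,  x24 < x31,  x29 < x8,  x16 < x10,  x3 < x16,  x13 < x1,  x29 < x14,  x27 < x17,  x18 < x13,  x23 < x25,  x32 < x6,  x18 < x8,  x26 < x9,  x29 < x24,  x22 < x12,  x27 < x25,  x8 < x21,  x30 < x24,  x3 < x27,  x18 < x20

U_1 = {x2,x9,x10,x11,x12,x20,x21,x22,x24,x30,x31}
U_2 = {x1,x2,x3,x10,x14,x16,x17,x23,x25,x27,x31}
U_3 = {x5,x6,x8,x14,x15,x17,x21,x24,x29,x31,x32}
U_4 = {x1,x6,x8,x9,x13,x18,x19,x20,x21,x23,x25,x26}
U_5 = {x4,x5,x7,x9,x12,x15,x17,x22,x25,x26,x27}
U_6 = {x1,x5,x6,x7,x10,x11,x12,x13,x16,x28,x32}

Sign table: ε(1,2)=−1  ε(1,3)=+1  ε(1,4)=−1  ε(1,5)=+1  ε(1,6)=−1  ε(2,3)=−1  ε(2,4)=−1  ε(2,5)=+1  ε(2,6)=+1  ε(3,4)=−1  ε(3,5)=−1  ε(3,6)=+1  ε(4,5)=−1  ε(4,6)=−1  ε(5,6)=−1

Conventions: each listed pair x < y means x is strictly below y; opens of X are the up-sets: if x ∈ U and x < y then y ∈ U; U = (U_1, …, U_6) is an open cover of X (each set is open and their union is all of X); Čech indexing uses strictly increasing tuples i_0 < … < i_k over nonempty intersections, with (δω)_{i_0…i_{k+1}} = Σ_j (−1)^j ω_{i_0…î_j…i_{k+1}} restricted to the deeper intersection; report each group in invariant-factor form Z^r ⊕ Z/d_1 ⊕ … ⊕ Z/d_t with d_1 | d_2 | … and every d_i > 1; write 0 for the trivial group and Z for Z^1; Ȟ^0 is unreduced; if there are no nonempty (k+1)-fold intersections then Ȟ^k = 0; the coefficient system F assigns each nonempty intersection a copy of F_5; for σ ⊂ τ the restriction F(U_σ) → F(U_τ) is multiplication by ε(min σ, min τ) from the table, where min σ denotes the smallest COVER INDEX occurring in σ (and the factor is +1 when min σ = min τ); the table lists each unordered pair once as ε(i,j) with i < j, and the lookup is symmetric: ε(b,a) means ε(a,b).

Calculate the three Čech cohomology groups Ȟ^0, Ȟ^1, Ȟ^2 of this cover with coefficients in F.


Ȟ^0 = 0, Ȟ^1 = 0 and Ȟ^2 = Z/5

nonempty overlaps:
  U12={x2,x10,x31} U13={x21,x24,x31} U14={x9,x20,x21} U15={x9,x12,x22} U16={x10,x11,x12} U23={x14,x17,x31} U24={x1,x23,x25} U25={x17,x25,x27} U26={x1,x10,x16} U34={x6,x8,x21} U35={x5,x15,x17} U36={x5,x6,x32} U45={x9,x25,x26} U46={x1,x6,x13} U56={x5,x7,x12}
  U123={x31} U126={x10} U134={x21} U145={x9} U156={x12} U235={x17} U245={x25} U246={x1} U346={x6} U356={x5}
C dims 6,15,10; δ0: rk_F5 6; δ1: rk_F5 9
degree 0: 6−6−0 = 0 → Ȟ^0 ≅ 0
degree 1: 15−9−6 = 0 → Ȟ^1 ≅ 0
degree 2: 10−0−9 = 1 → Ȟ^2 ≅ Z/5


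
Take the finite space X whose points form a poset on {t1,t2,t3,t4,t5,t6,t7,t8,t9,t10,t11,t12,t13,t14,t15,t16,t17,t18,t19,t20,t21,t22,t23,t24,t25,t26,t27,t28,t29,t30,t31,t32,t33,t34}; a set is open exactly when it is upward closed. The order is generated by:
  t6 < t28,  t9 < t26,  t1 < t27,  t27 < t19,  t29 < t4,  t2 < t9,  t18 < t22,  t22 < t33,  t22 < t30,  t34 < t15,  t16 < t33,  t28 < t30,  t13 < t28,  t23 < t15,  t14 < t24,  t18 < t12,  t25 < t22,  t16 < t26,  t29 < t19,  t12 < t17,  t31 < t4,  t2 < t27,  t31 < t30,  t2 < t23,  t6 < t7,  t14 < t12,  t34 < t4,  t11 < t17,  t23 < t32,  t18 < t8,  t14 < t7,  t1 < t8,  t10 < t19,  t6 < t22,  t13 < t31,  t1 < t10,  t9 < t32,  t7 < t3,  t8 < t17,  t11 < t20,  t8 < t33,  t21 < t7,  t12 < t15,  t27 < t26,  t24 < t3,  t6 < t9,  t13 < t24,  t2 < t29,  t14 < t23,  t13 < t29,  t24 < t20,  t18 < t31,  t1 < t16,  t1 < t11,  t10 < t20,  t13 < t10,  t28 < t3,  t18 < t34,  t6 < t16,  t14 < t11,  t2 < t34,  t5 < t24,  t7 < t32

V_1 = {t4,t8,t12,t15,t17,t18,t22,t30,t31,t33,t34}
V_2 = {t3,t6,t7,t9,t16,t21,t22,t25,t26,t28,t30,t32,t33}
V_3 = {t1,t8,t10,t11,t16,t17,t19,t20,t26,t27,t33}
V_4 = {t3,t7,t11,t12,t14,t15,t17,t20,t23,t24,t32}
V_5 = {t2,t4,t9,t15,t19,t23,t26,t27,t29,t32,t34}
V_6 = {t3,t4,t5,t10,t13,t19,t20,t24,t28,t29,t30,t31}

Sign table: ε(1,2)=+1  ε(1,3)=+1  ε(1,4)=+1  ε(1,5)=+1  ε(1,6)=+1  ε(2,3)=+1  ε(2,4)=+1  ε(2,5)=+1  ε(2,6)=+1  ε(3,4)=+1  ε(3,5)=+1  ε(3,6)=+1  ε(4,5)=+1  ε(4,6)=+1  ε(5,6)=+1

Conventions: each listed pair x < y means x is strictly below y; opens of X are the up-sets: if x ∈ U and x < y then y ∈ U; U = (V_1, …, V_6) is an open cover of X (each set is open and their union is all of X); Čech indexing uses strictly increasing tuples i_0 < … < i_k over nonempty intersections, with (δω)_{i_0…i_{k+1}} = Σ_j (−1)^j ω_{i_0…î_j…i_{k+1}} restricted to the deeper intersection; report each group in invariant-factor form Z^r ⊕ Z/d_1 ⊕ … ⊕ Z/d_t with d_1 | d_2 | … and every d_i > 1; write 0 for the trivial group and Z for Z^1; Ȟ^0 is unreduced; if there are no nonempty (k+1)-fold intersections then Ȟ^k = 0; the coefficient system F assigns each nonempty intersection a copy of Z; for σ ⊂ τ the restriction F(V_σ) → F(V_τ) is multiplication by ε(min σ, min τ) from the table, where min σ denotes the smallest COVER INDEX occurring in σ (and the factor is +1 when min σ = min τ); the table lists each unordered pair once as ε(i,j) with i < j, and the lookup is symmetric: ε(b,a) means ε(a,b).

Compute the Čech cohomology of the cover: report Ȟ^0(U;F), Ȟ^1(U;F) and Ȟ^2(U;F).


Ȟ^0(U;F) ≅ Z, Ȟ^1(U;F) ≅ 0 and Ȟ^2(U;F) ≅ Z/2

nerve of the cover:
  V12={t22,t30,t33} V13={t8,t17,t33} V14={t12,t15,t17} V15={t4,t15,t34} V16={t4,t30,t31} V23={t16,t26,t33} V24={t3,t7,t32} V25={t9,t26,t32} V26={t3,t28,t30} V34={t11,t17,t20} V35={t19,t26,t27} V36={t10,t19,t20} V45={t15,t23,t32} V46={t3,t20,t24} V56={t4,t19,t29}
  V123={t33} V126={t30} V134={t17} V145={t15} V156={t4} V235={t26} V245={t32} V246={t3} V346={t20} V356={t19}
C dims 6,15,10; δ0: rk 5, SNF 1^5; δ1: rk 10, SNF 1^9·2
Ȟ^0 = (6 − 5) − 0 = 1, so Ȟ^0 ≅ Z
Ȟ^1 = (15 − 10) − 5 = 0, so Ȟ^1 ≅ 0
Ȟ^2 = (10 − 0) − 10 = 0 plus torsion [2], so Ȟ^2 ≅ Z/2


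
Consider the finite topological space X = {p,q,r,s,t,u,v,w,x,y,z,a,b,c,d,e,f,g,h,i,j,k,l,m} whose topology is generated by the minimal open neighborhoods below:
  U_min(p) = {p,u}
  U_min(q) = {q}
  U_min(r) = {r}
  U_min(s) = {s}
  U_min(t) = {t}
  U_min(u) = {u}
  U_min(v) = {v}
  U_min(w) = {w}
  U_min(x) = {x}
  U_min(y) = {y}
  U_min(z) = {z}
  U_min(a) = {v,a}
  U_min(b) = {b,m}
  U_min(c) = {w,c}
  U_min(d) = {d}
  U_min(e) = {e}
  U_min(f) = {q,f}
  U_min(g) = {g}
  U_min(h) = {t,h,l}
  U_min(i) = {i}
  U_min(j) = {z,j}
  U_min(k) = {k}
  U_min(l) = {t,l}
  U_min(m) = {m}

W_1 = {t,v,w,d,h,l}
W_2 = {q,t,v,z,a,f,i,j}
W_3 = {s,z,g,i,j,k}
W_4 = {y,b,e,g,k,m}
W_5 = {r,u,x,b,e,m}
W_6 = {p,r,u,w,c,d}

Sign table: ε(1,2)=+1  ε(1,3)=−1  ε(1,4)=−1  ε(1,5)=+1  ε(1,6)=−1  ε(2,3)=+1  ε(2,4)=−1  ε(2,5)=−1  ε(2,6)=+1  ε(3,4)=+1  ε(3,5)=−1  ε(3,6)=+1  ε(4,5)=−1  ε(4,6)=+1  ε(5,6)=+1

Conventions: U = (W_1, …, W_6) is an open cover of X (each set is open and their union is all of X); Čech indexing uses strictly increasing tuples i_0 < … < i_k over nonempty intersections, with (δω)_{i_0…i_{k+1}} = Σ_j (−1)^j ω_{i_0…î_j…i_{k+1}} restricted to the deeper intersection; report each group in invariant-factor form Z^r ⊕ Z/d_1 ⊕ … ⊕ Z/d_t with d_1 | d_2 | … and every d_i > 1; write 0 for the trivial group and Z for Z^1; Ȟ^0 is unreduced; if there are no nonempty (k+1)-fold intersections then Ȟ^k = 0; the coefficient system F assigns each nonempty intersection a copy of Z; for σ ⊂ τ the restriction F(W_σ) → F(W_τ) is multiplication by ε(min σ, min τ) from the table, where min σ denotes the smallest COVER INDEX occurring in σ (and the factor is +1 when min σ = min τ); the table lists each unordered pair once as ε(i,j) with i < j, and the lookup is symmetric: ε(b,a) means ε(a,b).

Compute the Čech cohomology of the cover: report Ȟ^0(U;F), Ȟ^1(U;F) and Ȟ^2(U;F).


Ȟ^0 = Z; Ȟ^1 = Z; Ȟ^2 = 0

nonempty intersections:
  W12={t,v} W16={w,d} W23={z,i,j} W34={g,k} W45={b,e,m} W56={r,u}
C dims 6,6; δ0: rk 5, SNF 1^5
Ȟ^0: (6−5)−0=1 ⇒ Z
Ȟ^1: (6−0)−5=1 ⇒ Z
Ȟ^2: (0−0)−0=0 ⇒ 0


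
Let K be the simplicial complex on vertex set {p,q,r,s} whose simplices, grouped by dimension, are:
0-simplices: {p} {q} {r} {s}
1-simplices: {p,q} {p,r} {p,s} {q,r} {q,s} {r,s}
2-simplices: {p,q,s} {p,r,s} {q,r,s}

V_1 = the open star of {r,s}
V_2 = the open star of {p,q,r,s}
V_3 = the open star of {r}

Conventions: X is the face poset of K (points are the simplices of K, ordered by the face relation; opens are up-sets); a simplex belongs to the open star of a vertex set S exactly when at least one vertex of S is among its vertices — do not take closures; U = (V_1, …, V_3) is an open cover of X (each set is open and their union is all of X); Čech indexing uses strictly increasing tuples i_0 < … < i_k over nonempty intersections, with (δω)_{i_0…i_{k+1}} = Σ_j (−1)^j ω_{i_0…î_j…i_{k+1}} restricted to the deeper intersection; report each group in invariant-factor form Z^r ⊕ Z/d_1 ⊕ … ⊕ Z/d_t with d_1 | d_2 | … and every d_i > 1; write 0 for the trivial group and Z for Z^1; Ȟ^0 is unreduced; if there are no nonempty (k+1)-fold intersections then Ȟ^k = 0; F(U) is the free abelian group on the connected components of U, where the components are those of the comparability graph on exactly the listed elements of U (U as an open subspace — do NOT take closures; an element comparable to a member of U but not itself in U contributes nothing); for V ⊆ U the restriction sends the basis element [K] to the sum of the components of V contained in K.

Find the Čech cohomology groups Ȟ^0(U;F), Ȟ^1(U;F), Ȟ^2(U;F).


Ȟ^0 ≅ Z, Ȟ^1 ≅ 0 and Ȟ^2 ≅ 0

nonempty intersections:
  V1={{r},{s},{p,r},{p,s},{q,r},{q,s},{r,s},{p,q,s},{p,r,s},{q,r,s}} V2={{p},{q},{r},{s},{p,q},{p,r},{p,s},{q,r},{q,s},{r,s},{p,q,s},{p,r,s},{q,r,s}} V3={{r},{p,r},{q,r},{r,s},{p,r,s},{q,r,s}}
  V12={{r},{s},{p,r},{p,s},{q,r},{q,s},{r,s},{p,q,s},{p,r,s},{q,r,s}} V13={{r},{p,r},{q,r},{r,s},{p,r,s},{q,r,s}} V23={{r},{p,r},{q,r},{r,s},{p,r,s},{q,r,s}}
  V123={{r},{p,r},{q,r},{r,s},{p,r,s},{q,r,s}}
components per intersection:
  V1: {{r},{s},{p,r},{p,s},{q,r},{q,s},{r,s},{p,q,s},{p,r,s},{q,r,s}}
  V2: {{p},{q},{r},{s},{p,q},{p,r},{p,s},{q,r},{q,s},{r,s},{p,q,s},{p,r,s},{q,r,s}}
  V3: {{r},{p,r},{q,r},{r,s},{p,r,s},{q,r,s}}
  V12: {{r},{s},{p,r},{p,s},{q,r},{q,s},{r,s},{p,q,s},{p,r,s},{q,r,s}}
  V13: {{r},{p,r},{q,r},{r,s},{p,r,s},{q,r,s}}
  V23: {{r},{p,r},{q,r},{r,s},{p,r,s},{q,r,s}}
  V123: {{r},{p,r},{q,r},{r,s},{p,r,s},{q,r,s}}
C dims 3,3,1; δ0: rk 2, SNF 1^2; δ1: rk 1, SNF 1^1
Ȟ^0: (3−2)−0=1 ⇒ Z
Ȟ^1: (3−1)−2=0 ⇒ 0
Ȟ^2: (1−0)−1=0 ⇒ 0


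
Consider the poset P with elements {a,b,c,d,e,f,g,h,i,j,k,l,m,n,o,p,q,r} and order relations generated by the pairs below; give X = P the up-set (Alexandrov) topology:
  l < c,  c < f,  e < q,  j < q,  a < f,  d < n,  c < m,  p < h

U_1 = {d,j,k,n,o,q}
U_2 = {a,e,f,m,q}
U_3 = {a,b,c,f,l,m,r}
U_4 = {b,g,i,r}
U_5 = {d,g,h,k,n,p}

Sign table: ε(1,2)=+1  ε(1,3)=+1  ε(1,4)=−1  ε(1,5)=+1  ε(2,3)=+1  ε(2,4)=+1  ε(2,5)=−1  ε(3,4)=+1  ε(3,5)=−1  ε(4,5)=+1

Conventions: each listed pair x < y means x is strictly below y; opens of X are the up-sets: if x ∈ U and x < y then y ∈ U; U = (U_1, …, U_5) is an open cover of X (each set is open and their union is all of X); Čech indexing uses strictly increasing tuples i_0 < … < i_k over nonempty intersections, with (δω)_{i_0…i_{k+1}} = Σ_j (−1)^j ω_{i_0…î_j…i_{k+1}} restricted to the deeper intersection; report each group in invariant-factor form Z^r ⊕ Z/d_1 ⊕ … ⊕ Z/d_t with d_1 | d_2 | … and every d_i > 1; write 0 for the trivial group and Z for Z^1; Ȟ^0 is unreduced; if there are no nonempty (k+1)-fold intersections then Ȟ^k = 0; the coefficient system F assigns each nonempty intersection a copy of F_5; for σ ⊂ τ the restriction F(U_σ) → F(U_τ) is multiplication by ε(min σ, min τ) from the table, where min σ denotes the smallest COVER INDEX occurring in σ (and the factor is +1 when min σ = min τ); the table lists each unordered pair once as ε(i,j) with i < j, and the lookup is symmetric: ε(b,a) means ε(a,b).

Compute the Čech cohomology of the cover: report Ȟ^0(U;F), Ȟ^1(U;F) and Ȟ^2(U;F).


nerve simplices:
  U12={q} U15={d,k,n} U23={a,f,m} U34={b,r} U45={g}
C dims 5,5; δ0: rk_F5 4
degree 0: 5−4−0 = 1 → Ȟ^0 ≅ Z/5
degree 1: 5−0−4 = 1 → Ȟ^1 ≅ Z/5
degree 2: 0−0−0 = 0 → Ȟ^2 ≅ 0

Ȟ^0 = Z/5, Ȟ^1 = Z/5, Ȟ^2 = 0


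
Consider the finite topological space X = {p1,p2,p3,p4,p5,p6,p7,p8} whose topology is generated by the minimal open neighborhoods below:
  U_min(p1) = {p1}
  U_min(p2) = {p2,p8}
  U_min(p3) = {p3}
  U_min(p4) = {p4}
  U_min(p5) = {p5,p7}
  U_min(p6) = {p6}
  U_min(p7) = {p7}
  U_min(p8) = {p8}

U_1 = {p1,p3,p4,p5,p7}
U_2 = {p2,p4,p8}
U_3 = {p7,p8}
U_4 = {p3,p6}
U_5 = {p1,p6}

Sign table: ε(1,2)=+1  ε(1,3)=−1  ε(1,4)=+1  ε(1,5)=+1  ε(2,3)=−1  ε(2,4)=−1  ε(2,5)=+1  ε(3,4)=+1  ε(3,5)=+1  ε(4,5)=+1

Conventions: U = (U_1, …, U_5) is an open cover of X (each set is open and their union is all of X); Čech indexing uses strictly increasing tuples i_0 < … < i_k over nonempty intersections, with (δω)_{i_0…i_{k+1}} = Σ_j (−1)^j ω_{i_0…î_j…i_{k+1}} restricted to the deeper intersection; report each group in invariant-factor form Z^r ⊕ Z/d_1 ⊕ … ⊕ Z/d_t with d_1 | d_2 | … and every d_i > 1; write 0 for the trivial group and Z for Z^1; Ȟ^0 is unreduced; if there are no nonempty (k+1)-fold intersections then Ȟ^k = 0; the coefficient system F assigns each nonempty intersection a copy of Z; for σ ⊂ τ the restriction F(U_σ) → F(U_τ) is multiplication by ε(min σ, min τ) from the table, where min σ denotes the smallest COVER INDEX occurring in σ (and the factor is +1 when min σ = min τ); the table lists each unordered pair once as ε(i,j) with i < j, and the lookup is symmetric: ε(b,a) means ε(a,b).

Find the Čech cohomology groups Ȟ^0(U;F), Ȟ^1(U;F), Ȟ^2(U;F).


intersection data:
  U12={p4} U13={p7} U14={p3} U15={p1} U23={p8} U45={p6}
C dims 5,6; δ0: rk 4, SNF 1^4
Ȟ^0 = (5 − 4) − 0 = 1, so Ȟ^0 ≅ Z
Ȟ^1 = (6 − 0) − 4 = 2, so Ȟ^1 ≅ Z^2
Ȟ^2 = (0 − 0) − 0 = 0, so Ȟ^2 ≅ 0

Ȟ^0 ≅ Z, Ȟ^1 ≅ Z^2, Ȟ^2 ≅ 0


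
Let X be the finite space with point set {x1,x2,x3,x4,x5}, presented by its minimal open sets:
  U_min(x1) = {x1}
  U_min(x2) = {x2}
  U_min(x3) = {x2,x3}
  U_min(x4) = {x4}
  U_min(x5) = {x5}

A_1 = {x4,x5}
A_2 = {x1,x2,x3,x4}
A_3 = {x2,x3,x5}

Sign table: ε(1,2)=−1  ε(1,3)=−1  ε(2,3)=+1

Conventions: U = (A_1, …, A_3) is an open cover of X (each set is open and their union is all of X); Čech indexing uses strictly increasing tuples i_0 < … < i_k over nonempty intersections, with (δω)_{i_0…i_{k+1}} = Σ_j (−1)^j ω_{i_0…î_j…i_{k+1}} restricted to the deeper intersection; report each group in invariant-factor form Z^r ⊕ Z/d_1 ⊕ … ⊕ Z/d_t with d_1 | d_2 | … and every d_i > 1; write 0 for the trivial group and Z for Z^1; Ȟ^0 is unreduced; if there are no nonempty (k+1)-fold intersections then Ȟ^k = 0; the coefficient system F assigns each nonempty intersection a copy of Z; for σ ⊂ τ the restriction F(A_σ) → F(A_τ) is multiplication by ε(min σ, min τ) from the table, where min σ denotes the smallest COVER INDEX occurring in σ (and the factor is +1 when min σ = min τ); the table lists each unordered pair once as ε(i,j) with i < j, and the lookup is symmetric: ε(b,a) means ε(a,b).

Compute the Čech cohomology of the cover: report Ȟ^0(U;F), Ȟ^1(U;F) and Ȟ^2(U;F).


Ȟ^0 ≅ Z; Ȟ^1 ≅ Z; Ȟ^2 ≅ 0

intersection data:
  A12={x4} A13={x5} A23={x2,x3}
C dims 3,3; δ0: rk 2, SNF 1^2
Ȟ^0 = (3 − 2) − 0 = 1, so Ȟ^0 ≅ Z
Ȟ^1 = (3 − 0) − 2 = 1, so Ȟ^1 ≅ Z
Ȟ^2 = (0 − 0) − 0 = 0, so Ȟ^2 ≅ 0


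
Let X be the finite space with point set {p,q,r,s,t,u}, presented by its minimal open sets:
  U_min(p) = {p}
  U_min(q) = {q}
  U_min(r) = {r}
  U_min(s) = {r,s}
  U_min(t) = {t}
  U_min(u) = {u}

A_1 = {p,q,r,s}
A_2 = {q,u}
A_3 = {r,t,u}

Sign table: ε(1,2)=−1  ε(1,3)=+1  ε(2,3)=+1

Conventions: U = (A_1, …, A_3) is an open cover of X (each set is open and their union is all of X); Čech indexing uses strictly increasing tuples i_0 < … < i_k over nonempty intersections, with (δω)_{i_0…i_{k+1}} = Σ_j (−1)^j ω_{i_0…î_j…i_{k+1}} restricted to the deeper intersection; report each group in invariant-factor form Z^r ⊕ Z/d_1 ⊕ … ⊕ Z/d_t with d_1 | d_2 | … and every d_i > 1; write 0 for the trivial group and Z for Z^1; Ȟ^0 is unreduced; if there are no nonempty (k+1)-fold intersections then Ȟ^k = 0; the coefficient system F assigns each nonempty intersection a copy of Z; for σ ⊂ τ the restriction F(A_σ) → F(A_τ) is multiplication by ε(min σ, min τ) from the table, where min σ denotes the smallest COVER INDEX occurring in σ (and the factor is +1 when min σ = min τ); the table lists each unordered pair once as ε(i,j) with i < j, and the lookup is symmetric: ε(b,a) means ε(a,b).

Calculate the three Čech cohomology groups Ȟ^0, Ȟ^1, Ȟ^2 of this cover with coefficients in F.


Ȟ^0(U;F) ≅ 0, Ȟ^1(U;F) ≅ Z/2 and Ȟ^2(U;F) ≅ 0

intersection data:
  A12={q} A13={r} A23={u}
C dims 3,3; δ0: rk 3, SNF 1^2·2
Ȟ^0 = (3 − 3) − 0 = 0, so Ȟ^0 ≅ 0
Ȟ^1 = (3 − 0) − 3 = 0 plus torsion [2], so Ȟ^1 ≅ Z/2
Ȟ^2 = (0 − 0) − 0 = 0, so Ȟ^2 ≅ 0


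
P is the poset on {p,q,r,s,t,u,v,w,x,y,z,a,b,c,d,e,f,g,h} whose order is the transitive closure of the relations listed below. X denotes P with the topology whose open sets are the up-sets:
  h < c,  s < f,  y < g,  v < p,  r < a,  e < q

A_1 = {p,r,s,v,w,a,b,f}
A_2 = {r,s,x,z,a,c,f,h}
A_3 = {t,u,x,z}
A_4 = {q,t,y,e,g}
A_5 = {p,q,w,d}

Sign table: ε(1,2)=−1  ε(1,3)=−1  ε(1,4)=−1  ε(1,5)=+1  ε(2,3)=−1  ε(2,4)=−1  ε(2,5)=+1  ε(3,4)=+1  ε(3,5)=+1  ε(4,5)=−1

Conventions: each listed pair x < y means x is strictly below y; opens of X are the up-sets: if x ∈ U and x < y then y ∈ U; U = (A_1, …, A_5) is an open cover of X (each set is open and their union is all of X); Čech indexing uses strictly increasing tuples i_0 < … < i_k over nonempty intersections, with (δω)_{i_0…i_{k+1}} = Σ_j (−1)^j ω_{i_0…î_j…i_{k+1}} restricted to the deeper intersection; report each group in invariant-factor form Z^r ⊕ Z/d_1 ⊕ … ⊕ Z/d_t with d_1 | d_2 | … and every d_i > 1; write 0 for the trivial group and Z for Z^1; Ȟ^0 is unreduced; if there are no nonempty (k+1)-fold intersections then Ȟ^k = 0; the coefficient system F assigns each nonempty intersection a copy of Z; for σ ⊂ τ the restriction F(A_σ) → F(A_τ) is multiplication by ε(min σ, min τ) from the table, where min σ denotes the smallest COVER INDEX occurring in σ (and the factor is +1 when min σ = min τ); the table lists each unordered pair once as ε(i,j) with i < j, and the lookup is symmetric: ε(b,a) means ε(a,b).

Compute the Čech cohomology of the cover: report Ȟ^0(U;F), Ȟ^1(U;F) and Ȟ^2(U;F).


Ȟ^0(U;F) ≅ 0,  Ȟ^1(U;F) ≅ Z/2,  Ȟ^2(U;F) ≅ 0

nerve simplices:
  A12={r,s,a,f} A15={p,w} A23={x,z} A34={t} A45={q}
C dims 5,5; δ0: rk 5, SNF 1^4·2
degree 0: 5−5−0 = 0 → Ȟ^0 ≅ 0
degree 1: 5−0−5 = 0 plus torsion [2] → Ȟ^1 ≅ Z/2
degree 2: 0−0−0 = 0 → Ȟ^2 ≅ 0


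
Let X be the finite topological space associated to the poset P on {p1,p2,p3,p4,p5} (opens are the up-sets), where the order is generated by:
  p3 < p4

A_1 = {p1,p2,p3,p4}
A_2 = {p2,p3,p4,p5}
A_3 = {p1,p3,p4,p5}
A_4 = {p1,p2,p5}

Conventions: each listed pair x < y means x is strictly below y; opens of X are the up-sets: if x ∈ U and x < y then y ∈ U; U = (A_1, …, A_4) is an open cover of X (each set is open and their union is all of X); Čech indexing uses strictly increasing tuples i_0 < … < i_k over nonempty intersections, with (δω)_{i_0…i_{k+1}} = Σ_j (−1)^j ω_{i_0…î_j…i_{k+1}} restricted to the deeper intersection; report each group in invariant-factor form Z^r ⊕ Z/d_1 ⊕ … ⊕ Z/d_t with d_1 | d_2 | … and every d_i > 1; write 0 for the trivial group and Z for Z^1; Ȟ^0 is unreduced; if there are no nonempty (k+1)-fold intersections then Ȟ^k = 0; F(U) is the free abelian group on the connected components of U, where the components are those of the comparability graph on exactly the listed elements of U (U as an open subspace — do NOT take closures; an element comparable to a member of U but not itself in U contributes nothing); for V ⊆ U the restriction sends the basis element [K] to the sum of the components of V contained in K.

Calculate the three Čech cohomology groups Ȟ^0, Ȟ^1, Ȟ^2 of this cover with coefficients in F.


Ȟ^0 ≅ Z^4, Ȟ^1 ≅ 0 and Ȟ^2 ≅ 0

nerve of the cover:
  A12={p2,p3,p4} A13={p1,p3,p4} A14={p1,p2} A23={p3,p4,p5} A24={p2,p5} A34={p1,p5}
  A123={p3,p4} A124={p2} A134={p1} A234={p5}
components per intersection:
  A1: {p1} {p2} {p3,p4}
  A2: {p2} {p3,p4} {p5}
  A3: {p1} {p3,p4} {p5}
  A4: {p1} {p2} {p5}
  A12: {p2} {p3,p4}
  A13: {p1} {p3,p4}
  A14: {p1} {p2}
  A23: {p3,p4} {p5}
  A24: {p2} {p5}
  A34: {p1} {p5}
  A123: {p3,p4}
  A124: {p2}
  A134: {p1}
  A234: {p5}
C dims 12,12,4; δ0: rk 8, SNF 1^8; δ1: rk 4, SNF 1^4
Ȟ^0 = (12 − 8) − 0 = 4, so Ȟ^0 ≅ Z^4
Ȟ^1 = (12 − 4) − 8 = 0, so Ȟ^1 ≅ 0
Ȟ^2 = (4 − 0) − 4 = 0, so Ȟ^2 ≅ 0
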